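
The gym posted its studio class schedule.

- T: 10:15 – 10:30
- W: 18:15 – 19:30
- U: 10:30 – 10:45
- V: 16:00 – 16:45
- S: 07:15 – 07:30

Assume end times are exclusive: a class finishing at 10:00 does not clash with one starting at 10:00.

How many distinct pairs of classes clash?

0

Sorted by start: S, T, U, V, W.
T starts after S ends — done with S.
U starts exactly when T ends (back-to-back, no overlap) — done with T.
V starts after U ends — done with U.
W starts after V ends.
No pair overlaps.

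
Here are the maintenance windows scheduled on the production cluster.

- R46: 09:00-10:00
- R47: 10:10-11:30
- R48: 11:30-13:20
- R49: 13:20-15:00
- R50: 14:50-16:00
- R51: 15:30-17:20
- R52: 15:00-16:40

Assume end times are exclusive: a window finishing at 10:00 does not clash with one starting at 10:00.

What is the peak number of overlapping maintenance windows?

Sweep the timeline, counting +1 at each start and −1 at each end (ends before starts at a tie):
09:00 start R46 → 1
10:00 end R46 → 0
10:10 start R47 → 1
11:30 end R47 → 0
11:30 start R48 → 1
13:20 end R48 → 0
13:20 start R49 → 1
14:50 start R50 → 2
15:00 end R49 → 1
15:00 start R52 → 2
15:30 start R51 → 3
16:00 end R50 → 2
16:40 end R52 → 1
17:20 end R51 → 0
Peak is 3, at 15:30 (R50, R51, R52).

3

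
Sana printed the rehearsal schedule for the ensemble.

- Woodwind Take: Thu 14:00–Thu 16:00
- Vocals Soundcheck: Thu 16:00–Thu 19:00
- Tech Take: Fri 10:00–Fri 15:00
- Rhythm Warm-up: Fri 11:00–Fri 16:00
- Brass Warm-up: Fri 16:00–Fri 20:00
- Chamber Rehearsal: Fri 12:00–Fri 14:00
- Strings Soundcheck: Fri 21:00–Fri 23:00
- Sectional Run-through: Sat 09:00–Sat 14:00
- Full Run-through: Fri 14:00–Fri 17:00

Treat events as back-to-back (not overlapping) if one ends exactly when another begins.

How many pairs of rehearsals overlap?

6

Sorted by start: Woodwind Take, Vocals Soundcheck, Tech Take, Rhythm Warm-up, Chamber Rehearsal, Full Run-through, Brass Warm-up, Strings Soundcheck, Sectional Run-through.
Vocals Soundcheck starts exactly when Woodwind Take ends (back-to-back, no overlap) — done with Woodwind Take.
Tech Take starts after Vocals Soundcheck ends — done with Vocals Soundcheck.
Rhythm Warm-up starts before Tech Take ends → Tech Take and Rhythm Warm-up overlap.
Chamber Rehearsal starts before Tech Take ends → Tech Take and Chamber Rehearsal overlap.
Full Run-through starts before Tech Take ends → Tech Take and Full Run-through overlap.
Brass Warm-up starts after Tech Take ends — done with Tech Take.
Chamber Rehearsal starts before Rhythm Warm-up ends → Rhythm Warm-up and Chamber Rehearsal overlap.
Full Run-through starts before Rhythm Warm-up ends → Rhythm Warm-up and Full Run-through overlap.
Brass Warm-up starts exactly when Rhythm Warm-up ends (back-to-back, no overlap) — done with Rhythm Warm-up.
Full Run-through starts exactly when Chamber Rehearsal ends (back-to-back, no overlap) — done with Chamber Rehearsal.
Brass Warm-up starts before Full Run-through ends → Full Run-through and Brass Warm-up overlap.
Strings Soundcheck starts after Full Run-through ends — done with Full Run-through.
Strings Soundcheck starts after Brass Warm-up ends — done with Brass Warm-up.
Sectional Run-through starts after Strings Soundcheck ends.
Overlapping pairs: Brass Warm-up & Full Run-through, Chamber Rehearsal & Rhythm Warm-up, Chamber Rehearsal & Tech Take, Full Run-through & Rhythm Warm-up, Full Run-through & Tech Take, Rhythm Warm-up & Tech Take — 6 in total.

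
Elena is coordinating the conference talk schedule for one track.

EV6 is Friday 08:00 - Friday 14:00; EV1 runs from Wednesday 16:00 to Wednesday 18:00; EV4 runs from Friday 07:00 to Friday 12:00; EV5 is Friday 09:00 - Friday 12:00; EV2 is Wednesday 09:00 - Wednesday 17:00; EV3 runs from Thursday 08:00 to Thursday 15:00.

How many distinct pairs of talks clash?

4

Sorted by start: EV2, EV1, EV3, EV4, EV6, EV5.
EV1 starts before EV2 ends → EV2 and EV1 overlap.
EV3 starts after EV2 ends, so nothing later overlaps EV2 either.
EV3 starts after EV1 ends, so nothing later overlaps EV1 either.
EV4 starts after EV3 ends, so nothing later overlaps EV3 either.
EV6 starts before EV4 ends → EV4 and EV6 overlap.
EV5 starts before EV4 ends → EV4 and EV5 overlap.
EV5 starts before EV6 ends → EV6 and EV5 overlap.
Overlapping pairs: EV1 & EV2, EV4 & EV5, EV4 & EV6, EV5 & EV6 — 4 in total.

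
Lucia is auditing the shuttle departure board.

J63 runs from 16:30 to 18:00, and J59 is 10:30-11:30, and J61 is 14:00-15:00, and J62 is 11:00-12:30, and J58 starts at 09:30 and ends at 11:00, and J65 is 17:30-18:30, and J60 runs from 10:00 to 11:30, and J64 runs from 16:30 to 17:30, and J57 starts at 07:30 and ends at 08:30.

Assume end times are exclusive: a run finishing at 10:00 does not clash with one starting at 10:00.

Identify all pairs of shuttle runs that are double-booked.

Sorted by start: J57, J58, J60, J59, J62, J61, J63, J64, J65.
J58 starts after J57 ends, so J57 has no further overlaps.
J60 starts before J58 ends → J58 and J60 overlap.
J59 starts before J58 ends → J58 and J59 overlap.
J62 starts exactly when J58 ends (back-to-back, no overlap), so J58 has no further overlaps.
J59 starts before J60 ends → J60 and J59 overlap.
J62 starts before J60 ends → J60 and J62 overlap.
J61 starts after J60 ends, so J60 has no further overlaps.
J62 starts before J59 ends → J59 and J62 overlap.
J61 starts after J59 ends, so J59 has no further overlaps.
J61 starts after J62 ends, so J62 has no further overlaps.
J63 starts after J61 ends, so J61 has no further overlaps.
J64 starts before J63 ends → J63 and J64 overlap.
J65 starts before J63 ends → J63 and J65 overlap.
J65 starts exactly when J64 ends (back-to-back, no overlap).

J58 & J59, J58 & J60, J59 & J60, J59 & J62, J60 & J62, J63 & J64, J63 & J65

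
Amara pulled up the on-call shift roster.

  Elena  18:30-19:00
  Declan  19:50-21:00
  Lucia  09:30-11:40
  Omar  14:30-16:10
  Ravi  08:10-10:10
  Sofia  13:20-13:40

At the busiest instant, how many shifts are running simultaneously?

Walk through starts and ends in time order (an end at T is processed before a start at T):
08:10 start Ravi → 1
09:30 start Lucia → 2
10:10 end Ravi → 1
11:40 end Lucia → 0
13:20 start Sofia → 1
13:40 end Sofia → 0
14:30 start Omar → 1
16:10 end Omar → 0
18:30 start Elena → 1
19:00 end Elena → 0
19:50 start Declan → 1
21:00 end Declan → 0
Peak is 2, at 09:30 (Lucia, Ravi).

2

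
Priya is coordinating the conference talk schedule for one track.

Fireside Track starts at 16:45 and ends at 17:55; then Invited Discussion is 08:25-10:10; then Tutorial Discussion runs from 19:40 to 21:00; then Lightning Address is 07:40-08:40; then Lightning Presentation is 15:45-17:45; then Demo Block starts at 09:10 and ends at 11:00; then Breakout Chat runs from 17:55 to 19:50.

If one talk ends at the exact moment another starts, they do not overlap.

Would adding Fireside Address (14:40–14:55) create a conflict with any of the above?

Lightning Address: ends 08:40 at or before Fireside Address starts 14:40 → clear.
Invited Discussion: ends 10:10 at or before Fireside Address starts 14:40 → clear.
Demo Block: ends 11:00 at or before Fireside Address starts 14:40 → clear.
Lightning Presentation: starts 15:45 at or after Fireside Address ends 14:55 → clear.
Fireside Track: starts 16:45 at or after Fireside Address ends 14:55 → clear.
Breakout Chat: starts 17:55 at or after Fireside Address ends 14:55 → clear.
Tutorial Discussion: starts 19:40 at or after Fireside Address ends 14:55 → clear.

No — it doesn't clash with anything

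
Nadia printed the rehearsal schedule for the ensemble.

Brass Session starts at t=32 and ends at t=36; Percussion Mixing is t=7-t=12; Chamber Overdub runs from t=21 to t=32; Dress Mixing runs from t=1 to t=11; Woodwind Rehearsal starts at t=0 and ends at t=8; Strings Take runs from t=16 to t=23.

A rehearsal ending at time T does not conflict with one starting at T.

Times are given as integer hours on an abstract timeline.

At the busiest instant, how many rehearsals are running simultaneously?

3

Walk through starts and ends in time order (an end at T is processed before a start at T):
t=0 start Woodwind Rehearsal → 1
t=1 start Dress Mixing → 2
t=7 start Percussion Mixing → 3
t=8 end Woodwind Rehearsal → 2
t=11 end Dress Mixing → 1
t=12 end Percussion Mixing → 0
t=16 start Strings Take → 1
t=21 start Chamber Overdub → 2
t=23 end Strings Take → 1
t=32 end Chamber Overdub → 0
t=32 start Brass Session → 1
t=36 end Brass Session → 0
Peak is 3, at t=7 (Dress Mixing, Percussion Mixing, Woodwind Rehearsal).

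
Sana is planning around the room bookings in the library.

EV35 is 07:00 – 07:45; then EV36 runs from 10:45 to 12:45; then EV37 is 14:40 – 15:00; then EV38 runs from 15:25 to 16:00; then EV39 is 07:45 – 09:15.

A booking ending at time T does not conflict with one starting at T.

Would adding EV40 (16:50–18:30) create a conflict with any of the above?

EV35: ends 07:45 at or before EV40 starts 16:50 → clear.
EV39: ends 09:15 at or before EV40 starts 16:50 → clear.
EV36: ends 12:45 at or before EV40 starts 16:50 → clear.
EV37: ends 15:00 at or before EV40 starts 16:50 → clear.
EV38: ends 16:00 at or before EV40 starts 16:50 → clear.

No — it doesn't clash with anything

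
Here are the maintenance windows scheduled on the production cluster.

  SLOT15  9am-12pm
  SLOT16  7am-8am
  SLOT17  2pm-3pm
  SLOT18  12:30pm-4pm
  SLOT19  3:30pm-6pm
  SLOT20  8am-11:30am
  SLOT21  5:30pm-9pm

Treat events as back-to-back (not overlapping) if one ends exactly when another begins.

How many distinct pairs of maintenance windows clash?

4

Check each pair: they overlap iff neither finishes before the other starts.
Sorted by start: SLOT16, SLOT20, SLOT15, SLOT18, SLOT17, SLOT19, SLOT21.
SLOT20 starts exactly when SLOT16 ends (back-to-back, no overlap), so nothing later overlaps SLOT16 either.
SLOT15 starts before SLOT20 ends → SLOT20 and SLOT15 overlap.
SLOT18 starts after SLOT20 ends, so nothing later overlaps SLOT20 either.
SLOT18 starts after SLOT15 ends, so nothing later overlaps SLOT15 either.
SLOT17 starts before SLOT18 ends → SLOT18 and SLOT17 overlap.
SLOT19 starts before SLOT18 ends → SLOT18 and SLOT19 overlap.
SLOT21 starts after SLOT18 ends.
SLOT19 starts after SLOT17 ends, so nothing later overlaps SLOT17 either.
SLOT21 starts before SLOT19 ends → SLOT19 and SLOT21 overlap.
Overlapping pairs: SLOT15 & SLOT20, SLOT17 & SLOT18, SLOT18 & SLOT19, SLOT19 & SLOT21 — 4 in total.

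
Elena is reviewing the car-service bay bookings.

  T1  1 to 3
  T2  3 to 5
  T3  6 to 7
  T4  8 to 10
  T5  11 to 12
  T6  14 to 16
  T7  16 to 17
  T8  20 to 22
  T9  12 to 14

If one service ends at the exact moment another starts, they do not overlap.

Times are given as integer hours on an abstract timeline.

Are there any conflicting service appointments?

No

Two intervals overlap when each starts before the other ends.
Sorted by start: T1, T2, T3, T4, T5, T9, T6, T7, T8.
T2 starts exactly when T1 ends (back-to-back, no overlap) — done with T1.
T3 starts after T2 ends — done with T2.
T4 starts after T3 ends — done with T3.
T5 starts after T4 ends — done with T4.
T9 starts exactly when T5 ends (back-to-back, no overlap) — done with T5.
T6 starts exactly when T9 ends (back-to-back, no overlap) — done with T9.
T7 starts exactly when T6 ends (back-to-back, no overlap) — done with T6.
T8 starts after T7 ends.
Every pair is clear; the schedule has no overlaps.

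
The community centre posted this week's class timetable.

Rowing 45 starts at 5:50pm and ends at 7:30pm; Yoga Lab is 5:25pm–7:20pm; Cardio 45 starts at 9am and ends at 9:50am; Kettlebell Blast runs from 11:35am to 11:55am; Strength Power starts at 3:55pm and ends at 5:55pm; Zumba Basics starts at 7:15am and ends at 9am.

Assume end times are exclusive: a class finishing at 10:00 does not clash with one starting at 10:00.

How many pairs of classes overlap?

3

Sorted by start: Zumba Basics, Cardio 45, Kettlebell Blast, Strength Power, Yoga Lab, Rowing 45.
Cardio 45 starts exactly when Zumba Basics ends (back-to-back, no overlap), so Zumba Basics has no further overlaps.
Kettlebell Blast starts after Cardio 45 ends, so Cardio 45 has no further overlaps.
Strength Power starts after Kettlebell Blast ends, so Kettlebell Blast has no further overlaps.
Yoga Lab starts before Strength Power ends → Strength Power and Yoga Lab overlap.
Rowing 45 starts before Strength Power ends → Strength Power and Rowing 45 overlap.
Rowing 45 starts before Yoga Lab ends → Yoga Lab and Rowing 45 overlap.
Overlapping pairs: Rowing 45 & Strength Power, Rowing 45 & Yoga Lab, Strength Power & Yoga Lab — 3 in total.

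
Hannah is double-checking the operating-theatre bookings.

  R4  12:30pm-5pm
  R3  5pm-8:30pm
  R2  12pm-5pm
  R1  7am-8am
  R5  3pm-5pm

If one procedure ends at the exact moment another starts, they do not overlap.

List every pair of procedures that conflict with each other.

R2 & R4, R2 & R5, R4 & R5

Check each pair: they overlap iff neither finishes before the other starts.
Sorted by start: R1, R2, R4, R5, R3.
R2 starts after R1 ends; R1 is clear from here.
R4 starts before R2 ends → R2 and R4 overlap.
R5 starts before R2 ends → R2 and R5 overlap.
R3 starts exactly when R2 ends (back-to-back, no overlap).
R5 starts before R4 ends → R4 and R5 overlap.
R3 starts exactly when R4 ends (back-to-back, no overlap).
R3 starts exactly when R5 ends (back-to-back, no overlap).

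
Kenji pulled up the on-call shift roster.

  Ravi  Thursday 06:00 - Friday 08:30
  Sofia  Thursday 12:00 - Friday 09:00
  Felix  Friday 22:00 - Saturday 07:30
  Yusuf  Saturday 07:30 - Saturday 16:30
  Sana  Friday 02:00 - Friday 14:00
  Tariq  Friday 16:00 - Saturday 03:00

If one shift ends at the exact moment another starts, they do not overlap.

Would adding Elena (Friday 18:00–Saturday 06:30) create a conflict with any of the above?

Yes — it overlaps Felix, Tariq

Ravi: ends Friday 08:30 at or before Elena starts Friday 18:00 → clear.
Sofia: ends Friday 09:00 at or before Elena starts Friday 18:00 → clear.
Sana: ends Friday 14:00 at or before Elena starts Friday 18:00 → clear.
Tariq: starts Friday 16:00 before Elena ends Saturday 06:30, and ends Saturday 03:00 after Elena starts Friday 18:00 → overlap.
Felix: starts Friday 22:00 before Elena ends Saturday 06:30, and ends Saturday 07:30 after Elena starts Friday 18:00 → overlap.
Yusuf: starts Saturday 07:30 at or after Elena ends Saturday 06:30 → clear.
Elena overlaps Tariq, Felix.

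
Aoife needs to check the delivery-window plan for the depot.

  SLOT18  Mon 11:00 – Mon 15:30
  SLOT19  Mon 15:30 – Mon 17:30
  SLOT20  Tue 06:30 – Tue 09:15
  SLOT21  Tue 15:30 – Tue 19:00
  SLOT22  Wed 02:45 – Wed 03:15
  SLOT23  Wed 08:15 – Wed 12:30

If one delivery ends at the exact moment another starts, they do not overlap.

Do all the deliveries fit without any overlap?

Sorted by start: SLOT18, SLOT19, SLOT20, SLOT21, SLOT22, SLOT23.
SLOT19 starts exactly when SLOT18 ends (back-to-back, no overlap), so nothing later overlaps SLOT18 either.
SLOT20 starts after SLOT19 ends, so nothing later overlaps SLOT19 either.
SLOT21 starts after SLOT20 ends, so nothing later overlaps SLOT20 either.
SLOT22 starts after SLOT21 ends, so nothing later overlaps SLOT21 either.
SLOT23 starts after SLOT22 ends.
Every pair is clear; the schedule has no overlaps.

Yes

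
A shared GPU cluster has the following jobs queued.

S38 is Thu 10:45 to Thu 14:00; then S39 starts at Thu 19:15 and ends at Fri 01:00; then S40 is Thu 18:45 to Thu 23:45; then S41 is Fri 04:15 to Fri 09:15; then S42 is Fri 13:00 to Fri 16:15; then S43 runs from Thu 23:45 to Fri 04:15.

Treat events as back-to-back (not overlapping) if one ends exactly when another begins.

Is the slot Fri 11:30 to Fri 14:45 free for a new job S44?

No — it overlaps S42

S38: ends Thu 14:00 at or before S44 starts Fri 11:30 → clear.
S40: ends Thu 23:45 at or before S44 starts Fri 11:30 → clear.
S39: ends Fri 01:00 at or before S44 starts Fri 11:30 → clear.
S43: ends Fri 04:15 at or before S44 starts Fri 11:30 → clear.
S41: ends Fri 09:15 at or before S44 starts Fri 11:30 → clear.
S42: starts Fri 13:00 before S44 ends Fri 14:45, and ends Fri 16:15 after S44 starts Fri 11:30 → overlap.
S44 overlaps S42.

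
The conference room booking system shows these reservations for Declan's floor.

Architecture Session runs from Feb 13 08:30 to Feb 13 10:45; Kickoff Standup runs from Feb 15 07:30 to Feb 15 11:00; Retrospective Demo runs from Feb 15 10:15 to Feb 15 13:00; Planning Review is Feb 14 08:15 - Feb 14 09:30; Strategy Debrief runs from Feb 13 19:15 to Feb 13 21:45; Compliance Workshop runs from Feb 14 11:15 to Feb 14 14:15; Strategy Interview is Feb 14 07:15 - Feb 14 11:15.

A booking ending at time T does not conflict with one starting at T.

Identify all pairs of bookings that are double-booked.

Kickoff Standup & Retrospective Demo, Planning Review & Strategy Interview

Sorted by start: Architecture Session, Strategy Debrief, Strategy Interview, Planning Review, Compliance Workshop, Kickoff Standup, Retrospective Demo.
Strategy Debrief starts after Architecture Session ends — done with Architecture Session.
Strategy Interview starts after Strategy Debrief ends — done with Strategy Debrief.
Planning Review starts before Strategy Interview ends → Strategy Interview and Planning Review overlap.
Compliance Workshop starts exactly when Strategy Interview ends (back-to-back, no overlap) — done with Strategy Interview.
Compliance Workshop starts after Planning Review ends — done with Planning Review.
Kickoff Standup starts after Compliance Workshop ends — done with Compliance Workshop.
Retrospective Demo starts before Kickoff Standup ends → Kickoff Standup and Retrospective Demo overlap.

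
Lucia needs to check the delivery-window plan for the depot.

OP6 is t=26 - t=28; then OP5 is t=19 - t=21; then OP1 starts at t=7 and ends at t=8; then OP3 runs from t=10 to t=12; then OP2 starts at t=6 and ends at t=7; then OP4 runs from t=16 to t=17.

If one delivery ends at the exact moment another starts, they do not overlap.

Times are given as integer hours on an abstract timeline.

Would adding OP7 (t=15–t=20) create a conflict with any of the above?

Yes — it overlaps OP4, OP5

OP2: ends t=7 at or before OP7 starts t=15 → clear.
OP1: ends t=8 at or before OP7 starts t=15 → clear.
OP3: ends t=12 at or before OP7 starts t=15 → clear.
OP4: starts t=16 before OP7 ends t=20, and ends t=17 after OP7 starts t=15 → overlap.
OP5: starts t=19 before OP7 ends t=20, and ends t=21 after OP7 starts t=15 → overlap.
OP6: starts t=26 at or after OP7 ends t=20 → clear.
OP7 overlaps OP4, OP5.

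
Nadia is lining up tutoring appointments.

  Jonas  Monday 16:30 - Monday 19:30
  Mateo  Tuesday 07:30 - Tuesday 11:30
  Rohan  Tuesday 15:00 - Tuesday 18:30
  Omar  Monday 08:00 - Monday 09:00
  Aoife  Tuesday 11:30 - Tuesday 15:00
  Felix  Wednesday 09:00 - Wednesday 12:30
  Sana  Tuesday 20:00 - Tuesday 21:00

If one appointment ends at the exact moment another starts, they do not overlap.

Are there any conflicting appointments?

Sorted by start: Omar, Jonas, Mateo, Aoife, Rohan, Sana, Felix.
Jonas starts after Omar ends, so Omar has no further overlaps.
Mateo starts after Jonas ends, so Jonas has no further overlaps.
Aoife starts exactly when Mateo ends (back-to-back, no overlap), so Mateo has no further overlaps.
Rohan starts exactly when Aoife ends (back-to-back, no overlap), so Aoife has no further overlaps.
Sana starts after Rohan ends, so Rohan has no further overlaps.
Felix starts after Sana ends.
Every pair is clear; the schedule has no overlaps.

No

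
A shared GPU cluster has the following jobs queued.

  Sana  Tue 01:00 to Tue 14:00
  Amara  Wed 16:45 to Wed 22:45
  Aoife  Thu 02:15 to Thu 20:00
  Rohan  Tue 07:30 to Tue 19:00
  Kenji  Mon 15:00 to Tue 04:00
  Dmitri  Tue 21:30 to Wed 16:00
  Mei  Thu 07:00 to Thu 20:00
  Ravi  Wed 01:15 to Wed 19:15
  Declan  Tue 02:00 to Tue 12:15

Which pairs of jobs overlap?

Two intervals overlap when each starts before the other ends.
Sorted by start: Kenji, Sana, Declan, Rohan, Dmitri, Ravi, Amara, Aoife, Mei.
Sana starts before Kenji ends → Kenji and Sana overlap.
Declan starts before Kenji ends → Kenji and Declan overlap.
Rohan starts after Kenji ends, so nothing later overlaps Kenji either.
Declan starts before Sana ends → Sana and Declan overlap.
Rohan starts before Sana ends → Sana and Rohan overlap.
Dmitri starts after Sana ends, so nothing later overlaps Sana either.
Rohan starts before Declan ends → Declan and Rohan overlap.
Dmitri starts after Declan ends, so nothing later overlaps Declan either.
Dmitri starts after Rohan ends, so nothing later overlaps Rohan either.
Ravi starts before Dmitri ends → Dmitri and Ravi overlap.
Amara starts after Dmitri ends, so nothing later overlaps Dmitri either.
Amara starts before Ravi ends → Ravi and Amara overlap.
Aoife starts after Ravi ends, so nothing later overlaps Ravi either.
Aoife starts after Amara ends, so nothing later overlaps Amara either.
Mei starts before Aoife ends → Aoife and Mei overlap.

Amara & Ravi, Aoife & Mei, Declan & Kenji, Declan & Rohan, Declan & Sana, Dmitri & Ravi, Kenji & Sana, Rohan & Sana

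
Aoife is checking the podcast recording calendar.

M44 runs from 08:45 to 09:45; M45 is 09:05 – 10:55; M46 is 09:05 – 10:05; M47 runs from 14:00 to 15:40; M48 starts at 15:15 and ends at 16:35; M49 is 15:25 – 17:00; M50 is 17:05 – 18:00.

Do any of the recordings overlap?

Sorted by start: M44, M45, M46, M47, M48, M49, M50.
M45 starts before M44 ends → M44 and M45 overlap.
That's a conflict, so the schedule is not conflict-free.

Yes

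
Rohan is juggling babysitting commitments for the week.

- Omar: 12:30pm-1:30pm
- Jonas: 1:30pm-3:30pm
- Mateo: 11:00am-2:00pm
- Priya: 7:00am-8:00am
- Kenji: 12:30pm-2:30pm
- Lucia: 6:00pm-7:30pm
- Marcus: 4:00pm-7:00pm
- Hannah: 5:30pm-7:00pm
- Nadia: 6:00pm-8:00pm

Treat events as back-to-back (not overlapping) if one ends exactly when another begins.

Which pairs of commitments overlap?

Hannah & Lucia, Hannah & Marcus, Hannah & Nadia, Jonas & Kenji, Jonas & Mateo, Kenji & Mateo, Kenji & Omar, Lucia & Marcus, Lucia & Nadia, Marcus & Nadia, Mateo & Omar

Two intervals overlap when each starts before the other ends.
Sorted by start: Priya, Mateo, Kenji, Omar, Jonas, Marcus, Hannah, Nadia, Lucia.
Mateo starts after Priya ends; Priya is clear from here.
Kenji starts before Mateo ends → Mateo and Kenji overlap.
Omar starts before Mateo ends → Mateo and Omar overlap.
Jonas starts before Mateo ends → Mateo and Jonas overlap.
Marcus starts after Mateo ends; Mateo is clear from here.
Omar starts before Kenji ends → Kenji and Omar overlap.
Jonas starts before Kenji ends → Kenji and Jonas overlap.
Marcus starts after Kenji ends; Kenji is clear from here.
Jonas starts exactly when Omar ends (back-to-back, no overlap); Omar is clear from here.
Marcus starts after Jonas ends; Jonas is clear from here.
Hannah starts before Marcus ends → Marcus and Hannah overlap.
Nadia starts before Marcus ends → Marcus and Nadia overlap.
Lucia starts before Marcus ends → Marcus and Lucia overlap.
Nadia starts before Hannah ends → Hannah and Nadia overlap.
Lucia starts before Hannah ends → Hannah and Lucia overlap.
Lucia starts before Nadia ends → Nadia and Lucia overlap.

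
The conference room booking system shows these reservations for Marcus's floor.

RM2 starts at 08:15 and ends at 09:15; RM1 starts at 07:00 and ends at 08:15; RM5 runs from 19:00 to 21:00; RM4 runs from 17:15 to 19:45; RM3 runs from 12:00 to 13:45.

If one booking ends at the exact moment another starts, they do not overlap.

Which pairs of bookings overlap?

Sorted by start: RM1, RM2, RM3, RM4, RM5.
RM2 starts exactly when RM1 ends (back-to-back, no overlap), so RM1 has no further overlaps.
RM3 starts after RM2 ends, so RM2 has no further overlaps.
RM4 starts after RM3 ends, so RM3 has no further overlaps.
RM5 starts before RM4 ends → RM4 and RM5 overlap.

RM4 & RM5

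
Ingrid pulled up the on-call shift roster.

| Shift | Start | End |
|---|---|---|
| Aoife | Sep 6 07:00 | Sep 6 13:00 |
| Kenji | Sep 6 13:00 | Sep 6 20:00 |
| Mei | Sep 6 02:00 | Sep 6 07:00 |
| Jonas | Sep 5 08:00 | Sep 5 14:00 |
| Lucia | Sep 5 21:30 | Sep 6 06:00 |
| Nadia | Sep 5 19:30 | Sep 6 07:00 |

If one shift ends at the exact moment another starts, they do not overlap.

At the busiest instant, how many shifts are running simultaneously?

Walk through starts and ends in time order (an end at T is processed before a start at T):
Sep 5 08:00 start Jonas → 1
Sep 5 14:00 end Jonas → 0
Sep 5 19:30 start Nadia → 1
Sep 5 21:30 start Lucia → 2
Sep 6 02:00 start Mei → 3
Sep 6 06:00 end Lucia → 2
Sep 6 07:00 end Mei → 1
Sep 6 07:00 end Nadia → 0
Sep 6 07:00 start Aoife → 1
Sep 6 13:00 end Aoife → 0
Sep 6 13:00 start Kenji → 1
Sep 6 20:00 end Kenji → 0
Peak is 3, at Sep 6 02:00 (Lucia, Mei, Nadia).

3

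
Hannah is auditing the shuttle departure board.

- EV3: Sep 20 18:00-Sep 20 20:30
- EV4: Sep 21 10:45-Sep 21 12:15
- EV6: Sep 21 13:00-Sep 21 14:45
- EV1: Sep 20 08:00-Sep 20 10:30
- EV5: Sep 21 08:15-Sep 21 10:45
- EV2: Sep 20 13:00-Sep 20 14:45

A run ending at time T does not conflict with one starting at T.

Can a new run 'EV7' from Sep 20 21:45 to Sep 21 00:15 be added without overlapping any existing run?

Yes — the slot is free

EV1: ends Sep 20 10:30 at or before EV7 starts Sep 20 21:45 → clear.
EV2: ends Sep 20 14:45 at or before EV7 starts Sep 20 21:45 → clear.
EV3: ends Sep 20 20:30 at or before EV7 starts Sep 20 21:45 → clear.
EV5: starts Sep 21 08:15 at or after EV7 ends Sep 21 00:15 → clear.
EV4: starts Sep 21 10:45 at or after EV7 ends Sep 21 00:15 → clear.
EV6: starts Sep 21 13:00 at or after EV7 ends Sep 21 00:15 → clear.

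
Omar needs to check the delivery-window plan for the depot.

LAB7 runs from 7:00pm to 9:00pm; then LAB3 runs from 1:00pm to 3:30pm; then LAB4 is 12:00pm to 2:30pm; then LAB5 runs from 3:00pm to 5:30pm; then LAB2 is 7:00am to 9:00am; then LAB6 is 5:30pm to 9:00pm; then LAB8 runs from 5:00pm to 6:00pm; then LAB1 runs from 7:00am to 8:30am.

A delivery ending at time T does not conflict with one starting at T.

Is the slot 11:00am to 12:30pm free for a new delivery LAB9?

LAB1: ends 8:30am at or before LAB9 starts 11:00am → clear.
LAB2: ends 9:00am at or before LAB9 starts 11:00am → clear.
LAB4: starts 12:00pm before LAB9 ends 12:30pm, and ends 2:30pm after LAB9 starts 11:00am → overlap.
LAB3: starts 1:00pm at or after LAB9 ends 12:30pm → clear.
LAB5: starts 3:00pm at or after LAB9 ends 12:30pm → clear.
LAB8: starts 5:00pm at or after LAB9 ends 12:30pm → clear.
LAB6: starts 5:30pm at or after LAB9 ends 12:30pm → clear.
LAB7: starts 7:00pm at or after LAB9 ends 12:30pm → clear.
LAB9 overlaps LAB4.

No — it overlaps LAB4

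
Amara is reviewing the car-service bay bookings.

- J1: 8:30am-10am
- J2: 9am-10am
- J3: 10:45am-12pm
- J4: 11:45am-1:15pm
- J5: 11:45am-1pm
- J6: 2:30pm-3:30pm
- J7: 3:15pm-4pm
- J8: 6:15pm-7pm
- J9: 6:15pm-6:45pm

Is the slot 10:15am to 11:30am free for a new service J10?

J1: ends 10am at or before J10 starts 10:15am → clear.
J2: ends 10am at or before J10 starts 10:15am → clear.
J3: starts 10:45am before J10 ends 11:30am, and ends 12pm after J10 starts 10:15am → overlap.
J4: starts 11:45am at or after J10 ends 11:30am → clear.
J5: starts 11:45am at or after J10 ends 11:30am → clear.
J6: starts 2:30pm at or after J10 ends 11:30am → clear.
J7: starts 3:15pm at or after J10 ends 11:30am → clear.
J8: starts 6:15pm at or after J10 ends 11:30am → clear.
J9: starts 6:15pm at or after J10 ends 11:30am → clear.
J10 overlaps J3.

No — it overlaps J3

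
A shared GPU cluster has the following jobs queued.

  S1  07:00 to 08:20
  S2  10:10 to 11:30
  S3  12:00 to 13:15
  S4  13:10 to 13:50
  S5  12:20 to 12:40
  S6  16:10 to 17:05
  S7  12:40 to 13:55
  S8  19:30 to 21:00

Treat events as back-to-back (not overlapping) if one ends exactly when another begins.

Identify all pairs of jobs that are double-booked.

S3 & S4, S3 & S5, S3 & S7, S4 & S7

Sorted by start: S1, S2, S3, S5, S7, S4, S6, S8.
S2 starts after S1 ends, so nothing later overlaps S1 either.
S3 starts after S2 ends, so nothing later overlaps S2 either.
S5 starts before S3 ends → S3 and S5 overlap.
S7 starts before S3 ends → S3 and S7 overlap.
S4 starts before S3 ends → S3 and S4 overlap.
S6 starts after S3 ends, so nothing later overlaps S3 either.
S7 starts exactly when S5 ends (back-to-back, no overlap), so nothing later overlaps S5 either.
S4 starts before S7 ends → S7 and S4 overlap.
S6 starts after S7 ends, so nothing later overlaps S7 either.
S6 starts after S4 ends, so nothing later overlaps S4 either.
S8 starts after S6 ends.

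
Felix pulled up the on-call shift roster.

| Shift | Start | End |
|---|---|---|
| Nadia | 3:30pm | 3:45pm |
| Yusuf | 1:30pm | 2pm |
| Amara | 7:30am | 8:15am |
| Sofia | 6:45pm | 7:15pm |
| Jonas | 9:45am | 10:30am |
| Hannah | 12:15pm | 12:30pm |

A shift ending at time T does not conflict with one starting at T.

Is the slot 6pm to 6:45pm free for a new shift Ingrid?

Amara: ends 8:15am at or before Ingrid starts 6pm → clear.
Jonas: ends 10:30am at or before Ingrid starts 6pm → clear.
Hannah: ends 12:30pm at or before Ingrid starts 6pm → clear.
Yusuf: ends 2pm at or before Ingrid starts 6pm → clear.
Nadia: ends 3:45pm at or before Ingrid starts 6pm → clear.
Sofia: starts 6:45pm at or after Ingrid ends 6:45pm → clear.

Yes — the slot is free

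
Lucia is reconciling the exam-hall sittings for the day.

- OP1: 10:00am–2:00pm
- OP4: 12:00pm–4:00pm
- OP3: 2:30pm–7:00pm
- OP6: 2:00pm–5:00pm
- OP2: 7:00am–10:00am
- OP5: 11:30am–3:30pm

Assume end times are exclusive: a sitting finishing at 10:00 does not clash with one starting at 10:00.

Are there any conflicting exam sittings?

Sorted by start: OP2, OP1, OP5, OP4, OP6, OP3.
OP1 starts exactly when OP2 ends (back-to-back, no overlap) — done with OP2.
OP5 starts before OP1 ends → OP1 and OP5 overlap.
That's a conflict, so the schedule is not conflict-free.

Yes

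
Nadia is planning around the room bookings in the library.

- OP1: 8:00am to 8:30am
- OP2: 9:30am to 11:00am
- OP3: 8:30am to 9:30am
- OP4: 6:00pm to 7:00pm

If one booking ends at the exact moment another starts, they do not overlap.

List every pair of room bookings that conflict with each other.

no conflicts

Sorted by start: OP1, OP3, OP2, OP4.
OP3 starts exactly when OP1 ends (back-to-back, no overlap); OP1 is clear from here.
OP2 starts exactly when OP3 ends (back-to-back, no overlap); OP3 is clear from here.
OP4 starts after OP2 ends.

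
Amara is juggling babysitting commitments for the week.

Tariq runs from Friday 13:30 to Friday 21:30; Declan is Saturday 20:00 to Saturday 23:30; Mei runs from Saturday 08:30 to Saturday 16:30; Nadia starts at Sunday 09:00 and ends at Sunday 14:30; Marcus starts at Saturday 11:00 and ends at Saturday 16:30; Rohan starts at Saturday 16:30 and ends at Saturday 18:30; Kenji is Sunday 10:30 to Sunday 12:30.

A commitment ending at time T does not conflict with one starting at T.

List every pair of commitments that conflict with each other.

Sorted by start: Tariq, Mei, Marcus, Rohan, Declan, Nadia, Kenji.
Mei starts after Tariq ends — done with Tariq.
Marcus starts before Mei ends → Mei and Marcus overlap.
Rohan starts exactly when Mei ends (back-to-back, no overlap) — done with Mei.
Rohan starts exactly when Marcus ends (back-to-back, no overlap) — done with Marcus.
Declan starts after Rohan ends — done with Rohan.
Nadia starts after Declan ends — done with Declan.
Kenji starts before Nadia ends → Nadia and Kenji overlap.

Kenji & Nadia, Marcus & Mei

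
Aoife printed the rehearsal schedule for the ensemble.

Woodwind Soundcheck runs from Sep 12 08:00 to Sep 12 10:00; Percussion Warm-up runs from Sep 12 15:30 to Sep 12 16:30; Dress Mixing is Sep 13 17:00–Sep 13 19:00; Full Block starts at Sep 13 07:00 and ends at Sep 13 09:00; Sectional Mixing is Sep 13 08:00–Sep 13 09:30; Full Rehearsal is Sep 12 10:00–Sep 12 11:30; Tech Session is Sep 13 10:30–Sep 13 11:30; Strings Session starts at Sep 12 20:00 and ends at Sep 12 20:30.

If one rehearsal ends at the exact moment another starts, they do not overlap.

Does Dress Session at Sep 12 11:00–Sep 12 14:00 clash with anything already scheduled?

Yes — it overlaps Full Rehearsal

Woodwind Soundcheck: ends Sep 12 10:00 at or before Dress Session starts Sep 12 11:00 → clear.
Full Rehearsal: starts Sep 12 10:00 before Dress Session ends Sep 12 14:00, and ends Sep 12 11:30 after Dress Session starts Sep 12 11:00 → overlap.
Percussion Warm-up: starts Sep 12 15:30 at or after Dress Session ends Sep 12 14:00 → clear.
Strings Session: starts Sep 12 20:00 at or after Dress Session ends Sep 12 14:00 → clear.
Full Block: starts Sep 13 07:00 at or after Dress Session ends Sep 12 14:00 → clear.
Sectional Mixing: starts Sep 13 08:00 at or after Dress Session ends Sep 12 14:00 → clear.
Tech Session: starts Sep 13 10:30 at or after Dress Session ends Sep 12 14:00 → clear.
Dress Mixing: starts Sep 13 17:00 at or after Dress Session ends Sep 12 14:00 → clear.
Dress Session overlaps Full Rehearsal.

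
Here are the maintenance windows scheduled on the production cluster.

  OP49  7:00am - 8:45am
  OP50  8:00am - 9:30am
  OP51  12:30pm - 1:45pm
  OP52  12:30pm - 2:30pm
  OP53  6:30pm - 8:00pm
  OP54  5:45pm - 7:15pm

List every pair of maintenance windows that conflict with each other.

Sorted by start: OP49, OP50, OP51, OP52, OP54, OP53.
OP50 starts before OP49 ends → OP49 and OP50 overlap.
OP51 starts after OP49 ends — done with OP49.
OP51 starts after OP50 ends — done with OP50.
OP52 starts before OP51 ends → OP51 and OP52 overlap.
OP54 starts after OP51 ends — done with OP51.
OP54 starts after OP52 ends — done with OP52.
OP53 starts before OP54 ends → OP54 and OP53 overlap.

OP49 & OP50, OP51 & OP52, OP53 & OP54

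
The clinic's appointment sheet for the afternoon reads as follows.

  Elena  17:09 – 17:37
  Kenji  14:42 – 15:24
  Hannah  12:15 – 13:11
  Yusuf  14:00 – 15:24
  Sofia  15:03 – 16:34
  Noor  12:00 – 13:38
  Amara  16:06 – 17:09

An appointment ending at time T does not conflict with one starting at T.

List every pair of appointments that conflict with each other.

Two intervals overlap when each starts before the other ends.
Sorted by start: Noor, Hannah, Yusuf, Kenji, Sofia, Amara, Elena.
Hannah starts before Noor ends → Noor and Hannah overlap.
Yusuf starts after Noor ends, so nothing later overlaps Noor either.
Yusuf starts after Hannah ends, so nothing later overlaps Hannah either.
Kenji starts before Yusuf ends → Yusuf and Kenji overlap.
Sofia starts before Yusuf ends → Yusuf and Sofia overlap.
Amara starts after Yusuf ends, so nothing later overlaps Yusuf either.
Sofia starts before Kenji ends → Kenji and Sofia overlap.
Amara starts after Kenji ends, so nothing later overlaps Kenji either.
Amara starts before Sofia ends → Sofia and Amara overlap.
Elena starts after Sofia ends.
Elena starts exactly when Amara ends (back-to-back, no overlap).

Amara & Sofia, Hannah & Noor, Kenji & Sofia, Kenji & Yusuf, Sofia & Yusuf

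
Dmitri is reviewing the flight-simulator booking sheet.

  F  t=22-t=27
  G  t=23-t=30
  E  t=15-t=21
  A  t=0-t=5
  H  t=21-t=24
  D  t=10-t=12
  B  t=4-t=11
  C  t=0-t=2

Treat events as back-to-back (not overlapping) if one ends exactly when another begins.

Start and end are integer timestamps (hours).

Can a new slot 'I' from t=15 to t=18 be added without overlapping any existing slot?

A: ends t=5 at or before I starts t=15 → clear.
C: ends t=2 at or before I starts t=15 → clear.
B: ends t=11 at or before I starts t=15 → clear.
D: ends t=12 at or before I starts t=15 → clear.
E: starts t=15 before I ends t=18, and ends t=21 after I starts t=15 → overlap.
H: starts t=21 at or after I ends t=18 → clear.
F: starts t=22 at or after I ends t=18 → clear.
G: starts t=23 at or after I ends t=18 → clear.
I overlaps E.

No — it overlaps E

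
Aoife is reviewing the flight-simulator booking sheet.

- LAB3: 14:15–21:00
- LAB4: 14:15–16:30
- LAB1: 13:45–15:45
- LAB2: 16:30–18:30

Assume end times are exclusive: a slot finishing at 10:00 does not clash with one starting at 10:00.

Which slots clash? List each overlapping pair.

Sorted by start: LAB1, LAB3, LAB4, LAB2.
LAB3 starts before LAB1 ends → LAB1 and LAB3 overlap.
LAB4 starts before LAB1 ends → LAB1 and LAB4 overlap.
LAB2 starts after LAB1 ends.
LAB4 starts before LAB3 ends → LAB3 and LAB4 overlap.
LAB2 starts before LAB3 ends → LAB3 and LAB2 overlap.
LAB2 starts exactly when LAB4 ends (back-to-back, no overlap).

LAB1 & LAB3, LAB1 & LAB4, LAB2 & LAB3, LAB3 & LAB4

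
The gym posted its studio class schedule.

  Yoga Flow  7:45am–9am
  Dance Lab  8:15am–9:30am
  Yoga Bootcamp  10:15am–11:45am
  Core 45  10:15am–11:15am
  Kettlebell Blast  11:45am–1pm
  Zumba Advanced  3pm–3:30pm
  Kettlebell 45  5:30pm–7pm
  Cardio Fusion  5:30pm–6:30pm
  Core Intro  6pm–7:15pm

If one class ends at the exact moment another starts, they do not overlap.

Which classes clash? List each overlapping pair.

Sorted by start: Yoga Flow, Dance Lab, Yoga Bootcamp, Core 45, Kettlebell Blast, Zumba Advanced, Kettlebell 45, Cardio Fusion, Core Intro.
Dance Lab starts before Yoga Flow ends → Yoga Flow and Dance Lab overlap.
Yoga Bootcamp starts after Yoga Flow ends — done with Yoga Flow.
Yoga Bootcamp starts after Dance Lab ends — done with Dance Lab.
Core 45 starts before Yoga Bootcamp ends → Yoga Bootcamp and Core 45 overlap.
Kettlebell Blast starts exactly when Yoga Bootcamp ends (back-to-back, no overlap) — done with Yoga Bootcamp.
Kettlebell Blast starts after Core 45 ends — done with Core 45.
Zumba Advanced starts after Kettlebell Blast ends — done with Kettlebell Blast.
Kettlebell 45 starts after Zumba Advanced ends — done with Zumba Advanced.
Cardio Fusion starts before Kettlebell 45 ends → Kettlebell 45 and Cardio Fusion overlap.
Core Intro starts before Kettlebell 45 ends → Kettlebell 45 and Core Intro overlap.
Core Intro starts before Cardio Fusion ends → Cardio Fusion and Core Intro overlap.

Cardio Fusion & Core Intro, Cardio Fusion & Kettlebell 45, Core 45 & Yoga Bootcamp, Core Intro & Kettlebell 45, Dance Lab & Yoga Flow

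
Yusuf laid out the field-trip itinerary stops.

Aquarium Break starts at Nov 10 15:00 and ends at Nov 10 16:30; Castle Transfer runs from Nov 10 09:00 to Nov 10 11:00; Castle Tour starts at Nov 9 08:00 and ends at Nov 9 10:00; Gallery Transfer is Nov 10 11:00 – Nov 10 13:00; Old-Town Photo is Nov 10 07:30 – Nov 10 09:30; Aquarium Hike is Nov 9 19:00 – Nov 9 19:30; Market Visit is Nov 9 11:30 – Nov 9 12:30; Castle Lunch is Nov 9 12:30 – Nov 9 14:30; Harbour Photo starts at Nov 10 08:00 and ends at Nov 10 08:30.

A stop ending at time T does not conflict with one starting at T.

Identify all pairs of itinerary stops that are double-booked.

Sorted by start: Castle Tour, Market Visit, Castle Lunch, Aquarium Hike, Old-Town Photo, Harbour Photo, Castle Transfer, Gallery Transfer, Aquarium Break.
Market Visit starts after Castle Tour ends, so Castle Tour has no further overlaps.
Castle Lunch starts exactly when Market Visit ends (back-to-back, no overlap), so Market Visit has no further overlaps.
Aquarium Hike starts after Castle Lunch ends, so Castle Lunch has no further overlaps.
Old-Town Photo starts after Aquarium Hike ends, so Aquarium Hike has no further overlaps.
Harbour Photo starts before Old-Town Photo ends → Old-Town Photo and Harbour Photo overlap.
Castle Transfer starts before Old-Town Photo ends → Old-Town Photo and Castle Transfer overlap.
Gallery Transfer starts after Old-Town Photo ends, so Old-Town Photo has no further overlaps.
Castle Transfer starts after Harbour Photo ends, so Harbour Photo has no further overlaps.
Gallery Transfer starts exactly when Castle Transfer ends (back-to-back, no overlap), so Castle Transfer has no further overlaps.
Aquarium Break starts after Gallery Transfer ends.

Castle Transfer & Old-Town Photo, Harbour Photo & Old-Town Photo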